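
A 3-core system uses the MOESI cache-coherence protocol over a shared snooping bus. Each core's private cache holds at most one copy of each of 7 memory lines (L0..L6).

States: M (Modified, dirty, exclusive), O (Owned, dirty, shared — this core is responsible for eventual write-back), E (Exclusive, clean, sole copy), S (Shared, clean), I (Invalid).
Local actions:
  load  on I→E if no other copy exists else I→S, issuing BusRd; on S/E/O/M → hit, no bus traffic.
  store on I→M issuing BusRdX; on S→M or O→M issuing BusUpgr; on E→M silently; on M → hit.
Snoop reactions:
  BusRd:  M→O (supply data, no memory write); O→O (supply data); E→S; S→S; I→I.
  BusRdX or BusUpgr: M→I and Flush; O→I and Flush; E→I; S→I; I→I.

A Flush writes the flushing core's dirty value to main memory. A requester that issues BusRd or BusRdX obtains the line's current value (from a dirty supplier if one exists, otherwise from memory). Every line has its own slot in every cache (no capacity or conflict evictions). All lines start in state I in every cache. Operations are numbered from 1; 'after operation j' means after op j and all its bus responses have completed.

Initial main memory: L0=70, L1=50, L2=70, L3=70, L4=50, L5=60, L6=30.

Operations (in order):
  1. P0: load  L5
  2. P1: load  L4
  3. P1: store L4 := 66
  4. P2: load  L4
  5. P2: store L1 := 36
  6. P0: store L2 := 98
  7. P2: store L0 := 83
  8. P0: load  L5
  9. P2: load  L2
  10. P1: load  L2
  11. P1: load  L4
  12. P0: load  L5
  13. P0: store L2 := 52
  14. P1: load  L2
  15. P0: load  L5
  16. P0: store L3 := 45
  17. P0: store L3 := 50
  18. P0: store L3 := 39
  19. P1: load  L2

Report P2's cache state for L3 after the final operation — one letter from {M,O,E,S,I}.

step 1: P0: load  L5  ⟶  EII  (L5)  txn=BusRd  M[L5]=60
step 2: P1: load  L4  ⟶  IEI  (L4)  txn=BusRd  M[L4]=50
step 3: P1: store L4 := 66  ⟶  IMI  (L4)  txn=∅  M[L4]=50
step 4: P2: load  L4  ⟶  IOS  (L4)  txn=BusRd  M[L4]=50
step 5: P2: store L1 := 36  ⟶  IIM  (L1)  txn=BusRdX  M[L1]=50
step 6: P0: store L2 := 98  ⟶  MII  (L2)  txn=BusRdX  M[L2]=70
step 7: P2: store L0 := 83  ⟶  IIM  (L0)  txn=BusRdX  M[L0]=70
step 8: P0: load  L5  ⟶  EII  (L5)  txn=∅  M[L5]=60
step 9: P2: load  L2  ⟶  OIS  (L2)  txn=BusRd  M[L2]=70
step 10: P1: load  L2  ⟶  OSS  (L2)  txn=BusRd  M[L2]=70
step 11: P1: load  L4  ⟶  IOS  (L4)  txn=∅  M[L4]=50
step 12: P0: load  L5  ⟶  EII  (L5)  txn=∅  M[L5]=60
step 13: P0: store L2 := 52  ⟶  MII  (L2)  txn=BusUpgr  M[L2]=70
step 14: P1: load  L2  ⟶  OSI  (L2)  txn=BusRd  M[L2]=70
step 15: P0: load  L5  ⟶  EII  (L5)  txn=∅  M[L5]=60
step 16: P0: store L3 := 45  ⟶  MII  (L3)  txn=BusRdX  M[L3]=70
step 17: P0: store L3 := 50  ⟶  MII  (L3)  txn=∅  M[L3]=70
step 18: P0: store L3 := 39  ⟶  MII  (L3)  txn=∅  M[L3]=70
step 19: P1: load  L2  ⟶  OSI  (L2)  txn=∅  M[L2]=70

state = I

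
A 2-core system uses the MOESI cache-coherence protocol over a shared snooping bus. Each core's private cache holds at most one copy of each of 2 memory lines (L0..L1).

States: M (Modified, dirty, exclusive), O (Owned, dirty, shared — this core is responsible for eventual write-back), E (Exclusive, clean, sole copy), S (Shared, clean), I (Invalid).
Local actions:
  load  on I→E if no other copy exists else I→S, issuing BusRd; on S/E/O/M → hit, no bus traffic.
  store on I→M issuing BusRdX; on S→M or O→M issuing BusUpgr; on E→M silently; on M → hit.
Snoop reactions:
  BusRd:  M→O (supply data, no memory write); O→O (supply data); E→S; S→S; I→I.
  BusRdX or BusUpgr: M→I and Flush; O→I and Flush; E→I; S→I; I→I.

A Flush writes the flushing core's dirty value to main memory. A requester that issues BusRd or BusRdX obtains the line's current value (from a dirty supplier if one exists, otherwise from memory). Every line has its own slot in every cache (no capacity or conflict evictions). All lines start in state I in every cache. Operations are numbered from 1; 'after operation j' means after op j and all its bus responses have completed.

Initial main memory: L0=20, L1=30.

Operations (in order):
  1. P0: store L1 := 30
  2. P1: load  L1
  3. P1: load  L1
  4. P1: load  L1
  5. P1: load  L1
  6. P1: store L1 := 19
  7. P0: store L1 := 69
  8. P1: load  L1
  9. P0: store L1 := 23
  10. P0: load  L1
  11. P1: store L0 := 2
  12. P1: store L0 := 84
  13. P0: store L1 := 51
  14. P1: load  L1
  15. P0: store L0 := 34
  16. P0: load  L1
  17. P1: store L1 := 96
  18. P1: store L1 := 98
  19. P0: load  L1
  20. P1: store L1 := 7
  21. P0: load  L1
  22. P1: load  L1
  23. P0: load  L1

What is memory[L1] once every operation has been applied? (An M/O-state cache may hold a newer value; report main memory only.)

memory[L1] = 51

step 1: P0: store L1 := 30  ⟶  MI  (L1)  txn=BusRdX  M[L1]=30
step 2: P1: load  L1  ⟶  OS  (L1)  txn=BusRd  M[L1]=30
step 3: P1: load  L1  ⟶  OS  (L1)  txn=∅  M[L1]=30
step 4: P1: load  L1  ⟶  OS  (L1)  txn=∅  M[L1]=30
step 5: P1: load  L1  ⟶  OS  (L1)  txn=∅  M[L1]=30
step 6: P1: store L1 := 19  ⟶  IM  (L1)  txn=BusUpgr+Flush  M[L1]=30
step 7: P0: store L1 := 69  ⟶  MI  (L1)  txn=BusRdX+Flush  M[L1]=19
step 8: P1: load  L1  ⟶  OS  (L1)  txn=BusRd  M[L1]=19
step 9: P0: store L1 := 23  ⟶  MI  (L1)  txn=BusUpgr  M[L1]=19
step 10: P0: load  L1  ⟶  MI  (L1)  txn=∅  M[L1]=19
step 11: P1: store L0 := 2  ⟶  IM  (L0)  txn=BusRdX  M[L0]=20
step 12: P1: store L0 := 84  ⟶  IM  (L0)  txn=∅  M[L0]=20
step 13: P0: store L1 := 51  ⟶  MI  (L1)  txn=∅  M[L1]=19
step 14: P1: load  L1  ⟶  OS  (L1)  txn=BusRd  M[L1]=19
step 15: P0: store L0 := 34  ⟶  MI  (L0)  txn=BusRdX+Flush  M[L0]=84
step 16: P0: load  L1  ⟶  OS  (L1)  txn=∅  M[L1]=19
step 17: P1: store L1 := 96  ⟶  IM  (L1)  txn=BusUpgr+Flush  M[L1]=51
step 18: P1: store L1 := 98  ⟶  IM  (L1)  txn=∅  M[L1]=51
step 19: P0: load  L1  ⟶  SO  (L1)  txn=BusRd  M[L1]=51
step 20: P1: store L1 := 7  ⟶  IM  (L1)  txn=BusUpgr  M[L1]=51
step 21: P0: load  L1  ⟶  SO  (L1)  txn=BusRd  M[L1]=51
step 22: P1: load  L1  ⟶  SO  (L1)  txn=∅  M[L1]=51
step 23: P0: load  L1  ⟶  SO  (L1)  txn=∅  M[L1]=51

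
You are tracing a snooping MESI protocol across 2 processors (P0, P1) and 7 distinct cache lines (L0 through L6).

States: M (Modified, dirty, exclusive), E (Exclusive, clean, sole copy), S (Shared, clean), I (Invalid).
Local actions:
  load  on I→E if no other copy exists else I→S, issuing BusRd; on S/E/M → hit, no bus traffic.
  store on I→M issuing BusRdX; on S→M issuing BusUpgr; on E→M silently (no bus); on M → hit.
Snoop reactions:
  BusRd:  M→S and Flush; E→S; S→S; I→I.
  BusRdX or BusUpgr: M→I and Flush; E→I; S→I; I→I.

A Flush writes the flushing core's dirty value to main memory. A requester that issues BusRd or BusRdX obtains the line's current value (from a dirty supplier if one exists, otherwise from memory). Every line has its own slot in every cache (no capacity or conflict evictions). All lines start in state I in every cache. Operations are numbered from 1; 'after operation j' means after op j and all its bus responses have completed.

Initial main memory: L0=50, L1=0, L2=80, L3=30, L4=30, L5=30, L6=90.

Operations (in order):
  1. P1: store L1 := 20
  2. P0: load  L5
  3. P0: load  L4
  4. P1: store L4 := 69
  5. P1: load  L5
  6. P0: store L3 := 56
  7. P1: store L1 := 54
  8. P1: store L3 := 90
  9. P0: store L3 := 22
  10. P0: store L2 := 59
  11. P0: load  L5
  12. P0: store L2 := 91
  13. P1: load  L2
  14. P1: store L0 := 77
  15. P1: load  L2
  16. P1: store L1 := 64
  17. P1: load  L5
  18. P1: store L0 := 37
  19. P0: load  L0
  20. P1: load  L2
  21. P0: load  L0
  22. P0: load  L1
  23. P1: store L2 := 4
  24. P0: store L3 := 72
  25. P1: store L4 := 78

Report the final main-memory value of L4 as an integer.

memory[L4] = 30

1. P1: store L1 := 20  bus=[BusRdX]  L1: P0=I P1=M  mem[L1]=0
2. P0: load  L5  bus=[BusRd]  L5: P0=E P1=I  mem[L5]=30
3. P0: load  L4  bus=[BusRd]  L4: P0=E P1=I  mem[L4]=30
4. P1: store L4 := 69  bus=[BusRdX]  L4: P0=I P1=M  mem[L4]=30
5. P1: load  L5  bus=[BusRd]  L5: P0=S P1=S  mem[L5]=30
6. P0: store L3 := 56  bus=[BusRdX]  L3: P0=M P1=I  mem[L3]=30
7. P1: store L1 := 54  bus=[-]  L1: P0=I P1=M  mem[L1]=0
8. P1: store L3 := 90  bus=[BusRdX,Flush]  L3: P0=I P1=M  mem[L3]=56
9. P0: store L3 := 22  bus=[BusRdX,Flush]  L3: P0=M P1=I  mem[L3]=90
10. P0: store L2 := 59  bus=[BusRdX]  L2: P0=M P1=I  mem[L2]=80
11. P0: load  L5  bus=[-]  L5: P0=S P1=S  mem[L5]=30
12. P0: store L2 := 91  bus=[-]  L2: P0=M P1=I  mem[L2]=80
13. P1: load  L2  bus=[BusRd,Flush]  L2: P0=S P1=S  mem[L2]=91
14. P1: store L0 := 77  bus=[BusRdX]  L0: P0=I P1=M  mem[L0]=50
15. P1: load  L2  bus=[-]  L2: P0=S P1=S  mem[L2]=91
16. P1: store L1 := 64  bus=[-]  L1: P0=I P1=M  mem[L1]=0
17. P1: load  L5  bus=[-]  L5: P0=S P1=S  mem[L5]=30
18. P1: store L0 := 37  bus=[-]  L0: P0=I P1=M  mem[L0]=50
19. P0: load  L0  bus=[BusRd,Flush]  L0: P0=S P1=S  mem[L0]=37
20. P1: load  L2  bus=[-]  L2: P0=S P1=S  mem[L2]=91
21. P0: load  L0  bus=[-]  L0: P0=S P1=S  mem[L0]=37
22. P0: load  L1  bus=[BusRd,Flush]  L1: P0=S P1=S  mem[L1]=64
23. P1: store L2 := 4  bus=[BusUpgr]  L2: P0=I P1=M  mem[L2]=91
24. P0: store L3 := 72  bus=[-]  L3: P0=M P1=I  mem[L3]=90
25. P1: store L4 := 78  bus=[-]  L4: P0=I P1=M  mem[L4]=30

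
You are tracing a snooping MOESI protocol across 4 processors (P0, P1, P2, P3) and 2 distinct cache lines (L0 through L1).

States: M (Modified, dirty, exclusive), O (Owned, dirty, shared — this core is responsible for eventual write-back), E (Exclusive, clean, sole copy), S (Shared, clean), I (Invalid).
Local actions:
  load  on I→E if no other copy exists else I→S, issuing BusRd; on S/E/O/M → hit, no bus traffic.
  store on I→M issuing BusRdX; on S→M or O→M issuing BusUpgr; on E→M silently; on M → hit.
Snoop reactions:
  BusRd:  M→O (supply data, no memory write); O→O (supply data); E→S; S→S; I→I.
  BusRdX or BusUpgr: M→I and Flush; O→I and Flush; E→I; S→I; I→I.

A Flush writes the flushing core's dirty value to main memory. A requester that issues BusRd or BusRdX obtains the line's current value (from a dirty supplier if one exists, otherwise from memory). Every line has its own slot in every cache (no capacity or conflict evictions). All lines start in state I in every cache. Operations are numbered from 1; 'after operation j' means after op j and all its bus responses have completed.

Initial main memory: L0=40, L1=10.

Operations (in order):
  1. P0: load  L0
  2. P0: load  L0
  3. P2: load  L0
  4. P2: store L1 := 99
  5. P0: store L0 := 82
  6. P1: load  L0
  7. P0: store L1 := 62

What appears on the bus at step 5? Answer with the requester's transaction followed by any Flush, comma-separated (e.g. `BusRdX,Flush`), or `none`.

[1] P0: load  L0 | P0:E(40), P1:I, P2:I, P3:I | bus: BusRd
[2] P0: load  L0 | P0:E(40), P1:I, P2:I, P3:I | bus: none
[3] P2: load  L0 | P0:S(40), P1:I, P2:S(40), P3:I | bus: BusRd
[4] P2: store L1 := 99 | P0:I, P1:I, P2:M(99), P3:I | bus: BusRdX
[5] P0: store L0 := 82 | P0:M(82), P1:I, P2:I, P3:I | bus: BusUpgr
[6] P1: load  L0 | P0:O(82), P1:S(82), P2:I, P3:I | bus: BusRd
[7] P0: store L1 := 62 | P0:M(62), P1:I, P2:I, P3:I | bus: BusRdX,Flush

bus = BusUpgr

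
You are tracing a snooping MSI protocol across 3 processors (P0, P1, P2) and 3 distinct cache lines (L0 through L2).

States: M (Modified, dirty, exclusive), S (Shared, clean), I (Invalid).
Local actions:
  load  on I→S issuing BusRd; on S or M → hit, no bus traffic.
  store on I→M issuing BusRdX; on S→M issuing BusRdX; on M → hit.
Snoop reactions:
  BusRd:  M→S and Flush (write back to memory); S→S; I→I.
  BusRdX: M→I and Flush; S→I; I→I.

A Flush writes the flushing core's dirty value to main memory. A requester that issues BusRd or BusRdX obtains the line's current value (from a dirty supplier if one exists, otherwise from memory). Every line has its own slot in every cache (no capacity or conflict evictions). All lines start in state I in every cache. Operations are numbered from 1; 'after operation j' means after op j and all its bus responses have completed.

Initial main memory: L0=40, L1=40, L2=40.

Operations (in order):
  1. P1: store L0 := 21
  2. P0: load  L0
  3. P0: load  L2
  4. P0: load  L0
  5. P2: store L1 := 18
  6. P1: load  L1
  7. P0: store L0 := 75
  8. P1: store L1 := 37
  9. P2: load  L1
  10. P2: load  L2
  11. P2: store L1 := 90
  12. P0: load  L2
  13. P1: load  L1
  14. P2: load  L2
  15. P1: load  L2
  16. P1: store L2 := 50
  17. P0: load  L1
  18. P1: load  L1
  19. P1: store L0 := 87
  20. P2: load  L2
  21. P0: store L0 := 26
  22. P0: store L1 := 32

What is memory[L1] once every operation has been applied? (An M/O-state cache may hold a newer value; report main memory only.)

[1] P1: store L0 := 21 | P0:I, P1:M(21), P2:I | bus: BusRdX
[2] P0: load  L0 | P0:S(21), P1:S(21), P2:I | bus: BusRd,Flush
[3] P0: load  L2 | P0:S(40), P1:I, P2:I | bus: BusRd
[4] P0: load  L0 | P0:S(21), P1:S(21), P2:I | bus: none
[5] P2: store L1 := 18 | P0:I, P1:I, P2:M(18) | bus: BusRdX
[6] P1: load  L1 | P0:I, P1:S(18), P2:S(18) | bus: BusRd,Flush
[7] P0: store L0 := 75 | P0:M(75), P1:I, P2:I | bus: BusRdX
[8] P1: store L1 := 37 | P0:I, P1:M(37), P2:I | bus: BusRdX
[9] P2: load  L1 | P0:I, P1:S(37), P2:S(37) | bus: BusRd,Flush
[10] P2: load  L2 | P0:S(40), P1:I, P2:S(40) | bus: BusRd
[11] P2: store L1 := 90 | P0:I, P1:I, P2:M(90) | bus: BusRdX
[12] P0: load  L2 | P0:S(40), P1:I, P2:S(40) | bus: none
[13] P1: load  L1 | P0:I, P1:S(90), P2:S(90) | bus: BusRd,Flush
[14] P2: load  L2 | P0:S(40), P1:I, P2:S(40) | bus: none
[15] P1: load  L2 | P0:S(40), P1:S(40), P2:S(40) | bus: BusRd
[16] P1: store L2 := 50 | P0:I, P1:M(50), P2:I | bus: BusRdX
[17] P0: load  L1 | P0:S(90), P1:S(90), P2:S(90) | bus: BusRd
[18] P1: load  L1 | P0:S(90), P1:S(90), P2:S(90) | bus: none
[19] P1: store L0 := 87 | P0:I, P1:M(87), P2:I | bus: BusRdX,Flush
[20] P2: load  L2 | P0:I, P1:S(50), P2:S(50) | bus: BusRd,Flush
[21] P0: store L0 := 26 | P0:M(26), P1:I, P2:I | bus: BusRdX,Flush
[22] P0: store L1 := 32 | P0:M(32), P1:I, P2:I | bus: BusRdX

memory[L1] = 90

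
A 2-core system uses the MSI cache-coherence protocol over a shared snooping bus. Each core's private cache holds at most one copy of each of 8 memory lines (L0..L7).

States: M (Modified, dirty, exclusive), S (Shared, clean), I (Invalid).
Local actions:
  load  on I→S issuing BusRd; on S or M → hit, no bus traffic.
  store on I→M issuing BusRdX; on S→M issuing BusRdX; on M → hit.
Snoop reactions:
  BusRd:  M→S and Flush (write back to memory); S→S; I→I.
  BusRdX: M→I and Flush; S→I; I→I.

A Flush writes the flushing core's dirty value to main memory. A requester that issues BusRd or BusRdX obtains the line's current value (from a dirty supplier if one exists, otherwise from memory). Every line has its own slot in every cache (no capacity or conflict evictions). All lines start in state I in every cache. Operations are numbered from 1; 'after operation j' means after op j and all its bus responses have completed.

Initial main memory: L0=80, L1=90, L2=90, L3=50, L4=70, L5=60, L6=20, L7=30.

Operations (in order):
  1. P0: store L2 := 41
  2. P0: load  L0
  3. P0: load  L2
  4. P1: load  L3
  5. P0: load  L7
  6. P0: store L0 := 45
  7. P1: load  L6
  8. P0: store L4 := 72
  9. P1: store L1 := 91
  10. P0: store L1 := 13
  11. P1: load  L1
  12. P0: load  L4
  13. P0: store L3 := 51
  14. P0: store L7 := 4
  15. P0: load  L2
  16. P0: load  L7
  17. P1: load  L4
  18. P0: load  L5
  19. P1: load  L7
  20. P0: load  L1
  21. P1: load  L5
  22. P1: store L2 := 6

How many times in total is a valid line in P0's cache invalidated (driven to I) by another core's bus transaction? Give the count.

step 1: P0: store L2 := 41  ⟶  MI  (L2)  txn=BusRdX  M[L2]=90
step 2: P0: load  L0  ⟶  SI  (L0)  txn=BusRd  M[L0]=80
step 3: P0: load  L2  ⟶  MI  (L2)  txn=∅  M[L2]=90
step 4: P1: load  L3  ⟶  IS  (L3)  txn=BusRd  M[L3]=50
step 5: P0: load  L7  ⟶  SI  (L7)  txn=BusRd  M[L7]=30
step 6: P0: store L0 := 45  ⟶  MI  (L0)  txn=BusRdX  M[L0]=80
step 7: P1: load  L6  ⟶  IS  (L6)  txn=BusRd  M[L6]=20
step 8: P0: store L4 := 72  ⟶  MI  (L4)  txn=BusRdX  M[L4]=70
step 9: P1: store L1 := 91  ⟶  IM  (L1)  txn=BusRdX  M[L1]=90
step 10: P0: store L1 := 13  ⟶  MI  (L1)  txn=BusRdX+Flush  M[L1]=91
step 11: P1: load  L1  ⟶  SS  (L1)  txn=BusRd+Flush  M[L1]=13
step 12: P0: load  L4  ⟶  MI  (L4)  txn=∅  M[L4]=70
step 13: P0: store L3 := 51  ⟶  MI  (L3)  txn=BusRdX  M[L3]=50
step 14: P0: store L7 := 4  ⟶  MI  (L7)  txn=BusRdX  M[L7]=30
step 15: P0: load  L2  ⟶  MI  (L2)  txn=∅  M[L2]=90
step 16: P0: load  L7  ⟶  MI  (L7)  txn=∅  M[L7]=30
step 17: P1: load  L4  ⟶  SS  (L4)  txn=BusRd+Flush  M[L4]=72
step 18: P0: load  L5  ⟶  SI  (L5)  txn=BusRd  M[L5]=60
step 19: P1: load  L7  ⟶  SS  (L7)  txn=BusRd+Flush  M[L7]=4
step 20: P0: load  L1  ⟶  SS  (L1)  txn=∅  M[L1]=13
step 21: P1: load  L5  ⟶  SS  (L5)  txn=BusRd  M[L5]=60
step 22: P1: store L2 := 6  ⟶  IM  (L2)  txn=BusRdX+Flush  M[L2]=41

invalidations = 1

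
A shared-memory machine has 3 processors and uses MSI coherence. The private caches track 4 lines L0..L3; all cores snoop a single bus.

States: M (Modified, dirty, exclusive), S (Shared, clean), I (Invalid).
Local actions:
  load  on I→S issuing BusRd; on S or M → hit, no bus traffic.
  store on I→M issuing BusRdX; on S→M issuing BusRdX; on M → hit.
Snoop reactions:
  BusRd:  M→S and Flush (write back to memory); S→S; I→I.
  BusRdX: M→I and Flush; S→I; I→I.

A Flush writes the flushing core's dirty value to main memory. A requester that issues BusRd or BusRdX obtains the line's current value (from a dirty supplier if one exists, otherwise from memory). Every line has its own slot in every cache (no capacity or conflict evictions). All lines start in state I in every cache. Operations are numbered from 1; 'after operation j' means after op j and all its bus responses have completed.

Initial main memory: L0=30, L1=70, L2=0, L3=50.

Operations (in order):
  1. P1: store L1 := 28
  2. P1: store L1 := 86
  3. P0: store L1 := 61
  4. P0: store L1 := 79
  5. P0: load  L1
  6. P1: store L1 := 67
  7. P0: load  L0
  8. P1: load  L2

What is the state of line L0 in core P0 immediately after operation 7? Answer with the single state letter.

state = S

[1] P1: store L1 := 28 | P0:I, P1:M(28), P2:I | bus: BusRdX
[2] P1: store L1 := 86 | P0:I, P1:M(86), P2:I | bus: none
[3] P0: store L1 := 61 | P0:M(61), P1:I, P2:I | bus: BusRdX,Flush
[4] P0: store L1 := 79 | P0:M(79), P1:I, P2:I | bus: none
[5] P0: load  L1 | P0:M(79), P1:I, P2:I | bus: none
[6] P1: store L1 := 67 | P0:I, P1:M(67), P2:I | bus: BusRdX,Flush
[7] P0: load  L0 | P0:S(30), P1:I, P2:I | bus: BusRd
[8] P1: load  L2 | P0:I, P1:S(0), P2:I | bus: BusRd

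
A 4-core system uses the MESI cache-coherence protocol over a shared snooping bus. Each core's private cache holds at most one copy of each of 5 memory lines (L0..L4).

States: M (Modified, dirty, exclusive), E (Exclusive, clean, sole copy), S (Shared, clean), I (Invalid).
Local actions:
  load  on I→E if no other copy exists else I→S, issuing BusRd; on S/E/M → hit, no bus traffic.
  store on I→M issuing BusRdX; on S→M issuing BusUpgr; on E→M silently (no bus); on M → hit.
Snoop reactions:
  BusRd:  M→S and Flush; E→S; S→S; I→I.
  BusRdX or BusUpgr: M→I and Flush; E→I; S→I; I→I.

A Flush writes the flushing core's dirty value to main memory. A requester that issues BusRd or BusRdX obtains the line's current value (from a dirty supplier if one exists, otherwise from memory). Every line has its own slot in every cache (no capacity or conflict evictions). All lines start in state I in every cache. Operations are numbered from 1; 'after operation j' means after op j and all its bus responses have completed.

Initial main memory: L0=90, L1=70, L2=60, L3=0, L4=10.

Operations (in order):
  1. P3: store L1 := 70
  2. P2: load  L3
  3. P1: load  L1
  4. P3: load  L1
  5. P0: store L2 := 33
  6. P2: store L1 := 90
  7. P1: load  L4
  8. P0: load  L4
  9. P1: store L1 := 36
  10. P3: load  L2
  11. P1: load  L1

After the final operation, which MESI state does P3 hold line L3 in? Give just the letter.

step 1: P3: store L1 := 70  ⟶  IIIM  (L1)  txn=BusRdX  M[L1]=70
step 2: P2: load  L3  ⟶  IIEI  (L3)  txn=BusRd  M[L3]=0
step 3: P1: load  L1  ⟶  ISIS  (L1)  txn=BusRd+Flush  M[L1]=70
step 4: P3: load  L1  ⟶  ISIS  (L1)  txn=∅  M[L1]=70
step 5: P0: store L2 := 33  ⟶  MIII  (L2)  txn=BusRdX  M[L2]=60
step 6: P2: store L1 := 90  ⟶  IIMI  (L1)  txn=BusRdX  M[L1]=70
step 7: P1: load  L4  ⟶  IEII  (L4)  txn=BusRd  M[L4]=10
step 8: P0: load  L4  ⟶  SSII  (L4)  txn=BusRd  M[L4]=10
step 9: P1: store L1 := 36  ⟶  IMII  (L1)  txn=BusRdX+Flush  M[L1]=90
step 10: P3: load  L2  ⟶  SIIS  (L2)  txn=BusRd+Flush  M[L2]=33
step 11: P1: load  L1  ⟶  IMII  (L1)  txn=∅  M[L1]=90

state = I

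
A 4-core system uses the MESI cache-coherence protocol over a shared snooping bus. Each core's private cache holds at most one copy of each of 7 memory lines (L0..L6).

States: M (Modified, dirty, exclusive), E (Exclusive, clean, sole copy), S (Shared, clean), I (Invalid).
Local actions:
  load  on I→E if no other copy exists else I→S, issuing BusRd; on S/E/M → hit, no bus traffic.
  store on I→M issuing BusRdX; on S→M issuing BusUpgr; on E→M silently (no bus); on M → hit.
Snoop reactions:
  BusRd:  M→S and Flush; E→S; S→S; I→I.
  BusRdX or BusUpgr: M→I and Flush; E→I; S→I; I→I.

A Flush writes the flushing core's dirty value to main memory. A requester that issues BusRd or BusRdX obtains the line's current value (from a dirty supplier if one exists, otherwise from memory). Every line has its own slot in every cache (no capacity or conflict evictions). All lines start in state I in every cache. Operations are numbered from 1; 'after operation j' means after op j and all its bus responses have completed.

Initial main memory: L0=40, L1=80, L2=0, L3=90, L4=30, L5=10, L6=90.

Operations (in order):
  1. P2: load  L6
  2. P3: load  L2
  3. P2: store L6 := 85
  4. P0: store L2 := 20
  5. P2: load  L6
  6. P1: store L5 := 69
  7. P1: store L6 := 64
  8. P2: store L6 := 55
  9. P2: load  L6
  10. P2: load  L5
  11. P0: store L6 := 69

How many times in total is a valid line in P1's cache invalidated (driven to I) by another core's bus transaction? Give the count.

1. P2: load  L6  bus=[BusRd]  L6: P0=I P1=I P2=E P3=I  mem[L6]=90
2. P3: load  L2  bus=[BusRd]  L2: P0=I P1=I P2=I P3=E  mem[L2]=0
3. P2: store L6 := 85  bus=[-]  L6: P0=I P1=I P2=M P3=I  mem[L6]=90
4. P0: store L2 := 20  bus=[BusRdX]  L2: P0=M P1=I P2=I P3=I  mem[L2]=0
5. P2: load  L6  bus=[-]  L6: P0=I P1=I P2=M P3=I  mem[L6]=90
6. P1: store L5 := 69  bus=[BusRdX]  L5: P0=I P1=M P2=I P3=I  mem[L5]=10
7. P1: store L6 := 64  bus=[BusRdX,Flush]  L6: P0=I P1=M P2=I P3=I  mem[L6]=85
8. P2: store L6 := 55  bus=[BusRdX,Flush]  L6: P0=I P1=I P2=M P3=I  mem[L6]=64
9. P2: load  L6  bus=[-]  L6: P0=I P1=I P2=M P3=I  mem[L6]=64
10. P2: load  L5  bus=[BusRd,Flush]  L5: P0=I P1=S P2=S P3=I  mem[L5]=69
11. P0: store L6 := 69  bus=[BusRdX,Flush]  L6: P0=M P1=I P2=I P3=I  mem[L6]=55

invalidations = 1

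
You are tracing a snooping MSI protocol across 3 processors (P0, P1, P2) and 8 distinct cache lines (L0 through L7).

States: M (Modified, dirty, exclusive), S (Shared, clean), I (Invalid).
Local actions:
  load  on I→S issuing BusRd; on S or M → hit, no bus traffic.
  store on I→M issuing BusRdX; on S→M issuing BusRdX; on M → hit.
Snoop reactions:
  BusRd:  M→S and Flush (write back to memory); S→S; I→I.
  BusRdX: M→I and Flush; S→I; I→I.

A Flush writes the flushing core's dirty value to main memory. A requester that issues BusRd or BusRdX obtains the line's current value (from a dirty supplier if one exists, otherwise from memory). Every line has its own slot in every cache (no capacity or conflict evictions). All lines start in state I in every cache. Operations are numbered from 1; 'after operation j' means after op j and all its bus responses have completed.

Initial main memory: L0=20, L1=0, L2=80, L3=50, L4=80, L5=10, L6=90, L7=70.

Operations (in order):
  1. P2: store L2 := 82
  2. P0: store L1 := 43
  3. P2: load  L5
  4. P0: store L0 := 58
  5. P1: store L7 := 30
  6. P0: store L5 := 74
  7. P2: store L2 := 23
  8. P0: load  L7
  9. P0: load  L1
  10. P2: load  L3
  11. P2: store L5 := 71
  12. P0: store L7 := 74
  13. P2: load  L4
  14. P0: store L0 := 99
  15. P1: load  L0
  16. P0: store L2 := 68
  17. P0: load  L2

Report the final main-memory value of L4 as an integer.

memory[L4] = 80

step 1: P2: store L2 := 82  ⟶  IIM  (L2)  txn=BusRdX  M[L2]=80
step 2: P0: store L1 := 43  ⟶  MII  (L1)  txn=BusRdX  M[L1]=0
step 3: P2: load  L5  ⟶  IIS  (L5)  txn=BusRd  M[L5]=10
step 4: P0: store L0 := 58  ⟶  MII  (L0)  txn=BusRdX  M[L0]=20
step 5: P1: store L7 := 30  ⟶  IMI  (L7)  txn=BusRdX  M[L7]=70
step 6: P0: store L5 := 74  ⟶  MII  (L5)  txn=BusRdX  M[L5]=10
step 7: P2: store L2 := 23  ⟶  IIM  (L2)  txn=∅  M[L2]=80
step 8: P0: load  L7  ⟶  SSI  (L7)  txn=BusRd+Flush  M[L7]=30
step 9: P0: load  L1  ⟶  MII  (L1)  txn=∅  M[L1]=0
step 10: P2: load  L3  ⟶  IIS  (L3)  txn=BusRd  M[L3]=50
step 11: P2: store L5 := 71  ⟶  IIM  (L5)  txn=BusRdX+Flush  M[L5]=74
step 12: P0: store L7 := 74  ⟶  MII  (L7)  txn=BusRdX  M[L7]=30
step 13: P2: load  L4  ⟶  IIS  (L4)  txn=BusRd  M[L4]=80
step 14: P0: store L0 := 99  ⟶  MII  (L0)  txn=∅  M[L0]=20
step 15: P1: load  L0  ⟶  SSI  (L0)  txn=BusRd+Flush  M[L0]=99
step 16: P0: store L2 := 68  ⟶  MII  (L2)  txn=BusRdX+Flush  M[L2]=23
step 17: P0: load  L2  ⟶  MII  (L2)  txn=∅  M[L2]=23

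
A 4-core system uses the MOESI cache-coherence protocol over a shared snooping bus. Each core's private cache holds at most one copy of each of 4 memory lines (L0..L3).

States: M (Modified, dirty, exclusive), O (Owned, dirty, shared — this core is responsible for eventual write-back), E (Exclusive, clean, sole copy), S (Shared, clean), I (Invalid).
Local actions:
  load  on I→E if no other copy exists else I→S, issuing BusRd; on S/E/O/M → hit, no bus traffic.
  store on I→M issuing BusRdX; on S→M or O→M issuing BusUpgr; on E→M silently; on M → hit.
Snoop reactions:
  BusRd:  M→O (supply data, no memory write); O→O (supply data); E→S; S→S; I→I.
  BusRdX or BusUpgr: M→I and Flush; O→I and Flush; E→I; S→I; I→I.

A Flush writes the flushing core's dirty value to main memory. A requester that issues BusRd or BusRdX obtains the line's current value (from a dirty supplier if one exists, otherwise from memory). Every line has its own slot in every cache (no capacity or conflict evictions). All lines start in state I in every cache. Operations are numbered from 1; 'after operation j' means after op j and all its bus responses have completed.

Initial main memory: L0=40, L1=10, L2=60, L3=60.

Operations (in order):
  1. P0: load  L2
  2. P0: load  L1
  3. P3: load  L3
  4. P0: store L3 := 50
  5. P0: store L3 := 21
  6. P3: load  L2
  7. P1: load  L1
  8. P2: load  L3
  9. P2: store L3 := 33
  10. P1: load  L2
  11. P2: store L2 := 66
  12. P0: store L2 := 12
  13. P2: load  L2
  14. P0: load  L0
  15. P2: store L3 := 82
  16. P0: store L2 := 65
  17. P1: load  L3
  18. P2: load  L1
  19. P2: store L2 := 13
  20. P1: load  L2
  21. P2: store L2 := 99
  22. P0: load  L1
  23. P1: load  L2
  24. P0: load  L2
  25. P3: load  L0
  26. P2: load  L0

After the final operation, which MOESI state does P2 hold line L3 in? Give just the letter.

state = O

[1] P0: load  L2 | P0:E(60), P1:I, P2:I, P3:I | bus: BusRd
[2] P0: load  L1 | P0:E(10), P1:I, P2:I, P3:I | bus: BusRd
[3] P3: load  L3 | P0:I, P1:I, P2:I, P3:E(60) | bus: BusRd
[4] P0: store L3 := 50 | P0:M(50), P1:I, P2:I, P3:I | bus: BusRdX
[5] P0: store L3 := 21 | P0:M(21), P1:I, P2:I, P3:I | bus: none
[6] P3: load  L2 | P0:S(60), P1:I, P2:I, P3:S(60) | bus: BusRd
[7] P1: load  L1 | P0:S(10), P1:S(10), P2:I, P3:I | bus: BusRd
[8] P2: load  L3 | P0:O(21), P1:I, P2:S(21), P3:I | bus: BusRd
[9] P2: store L3 := 33 | P0:I, P1:I, P2:M(33), P3:I | bus: BusUpgr,Flush
[10] P1: load  L2 | P0:S(60), P1:S(60), P2:I, P3:S(60) | bus: BusRd
[11] P2: store L2 := 66 | P0:I, P1:I, P2:M(66), P3:I | bus: BusRdX
[12] P0: store L2 := 12 | P0:M(12), P1:I, P2:I, P3:I | bus: BusRdX,Flush
[13] P2: load  L2 | P0:O(12), P1:I, P2:S(12), P3:I | bus: BusRd
[14] P0: load  L0 | P0:E(40), P1:I, P2:I, P3:I | bus: BusRd
[15] P2: store L3 := 82 | P0:I, P1:I, P2:M(82), P3:I | bus: none
[16] P0: store L2 := 65 | P0:M(65), P1:I, P2:I, P3:I | bus: BusUpgr
[17] P1: load  L3 | P0:I, P1:S(82), P2:O(82), P3:I | bus: BusRd
[18] P2: load  L1 | P0:S(10), P1:S(10), P2:S(10), P3:I | bus: BusRd
[19] P2: store L2 := 13 | P0:I, P1:I, P2:M(13), P3:I | bus: BusRdX,Flush
[20] P1: load  L2 | P0:I, P1:S(13), P2:O(13), P3:I | bus: BusRd
[21] P2: store L2 := 99 | P0:I, P1:I, P2:M(99), P3:I | bus: BusUpgr
[22] P0: load  L1 | P0:S(10), P1:S(10), P2:S(10), P3:I | bus: none
[23] P1: load  L2 | P0:I, P1:S(99), P2:O(99), P3:I | bus: BusRd
[24] P0: load  L2 | P0:S(99), P1:S(99), P2:O(99), P3:I | bus: BusRd
[25] P3: load  L0 | P0:S(40), P1:I, P2:I, P3:S(40) | bus: BusRd
[26] P2: load  L0 | P0:S(40), P1:I, P2:S(40), P3:S(40) | bus: BusRd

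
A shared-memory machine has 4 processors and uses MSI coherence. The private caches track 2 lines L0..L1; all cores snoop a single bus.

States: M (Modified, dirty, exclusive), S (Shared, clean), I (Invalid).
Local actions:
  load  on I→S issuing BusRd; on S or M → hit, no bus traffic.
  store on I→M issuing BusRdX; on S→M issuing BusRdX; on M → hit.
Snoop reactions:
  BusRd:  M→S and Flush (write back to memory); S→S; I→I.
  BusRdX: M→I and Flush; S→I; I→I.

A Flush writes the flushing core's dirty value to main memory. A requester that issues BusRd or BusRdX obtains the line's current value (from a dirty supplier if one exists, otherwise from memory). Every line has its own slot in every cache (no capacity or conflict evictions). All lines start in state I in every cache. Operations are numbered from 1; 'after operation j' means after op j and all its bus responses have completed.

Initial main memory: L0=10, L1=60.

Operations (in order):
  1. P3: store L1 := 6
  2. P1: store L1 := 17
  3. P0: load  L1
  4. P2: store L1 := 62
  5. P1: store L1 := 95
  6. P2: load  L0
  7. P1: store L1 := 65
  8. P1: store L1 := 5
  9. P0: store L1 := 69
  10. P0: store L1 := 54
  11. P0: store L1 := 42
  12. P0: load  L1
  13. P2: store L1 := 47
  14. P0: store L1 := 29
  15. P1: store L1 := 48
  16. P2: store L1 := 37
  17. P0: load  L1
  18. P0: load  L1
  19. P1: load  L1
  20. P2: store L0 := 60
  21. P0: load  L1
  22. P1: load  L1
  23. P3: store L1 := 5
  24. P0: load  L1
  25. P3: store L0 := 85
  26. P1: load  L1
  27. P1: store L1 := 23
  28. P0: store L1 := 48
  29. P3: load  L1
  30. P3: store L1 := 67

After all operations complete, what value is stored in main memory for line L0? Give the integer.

memory[L0] = 60

step 1: P3: store L1 := 6  ⟶  IIIM  (L1)  txn=BusRdX  M[L1]=60
step 2: P1: store L1 := 17  ⟶  IMII  (L1)  txn=BusRdX+Flush  M[L1]=6
step 3: P0: load  L1  ⟶  SSII  (L1)  txn=BusRd+Flush  M[L1]=17
step 4: P2: store L1 := 62  ⟶  IIMI  (L1)  txn=BusRdX  M[L1]=17
step 5: P1: store L1 := 95  ⟶  IMII  (L1)  txn=BusRdX+Flush  M[L1]=62
step 6: P2: load  L0  ⟶  IISI  (L0)  txn=BusRd  M[L0]=10
step 7: P1: store L1 := 65  ⟶  IMII  (L1)  txn=∅  M[L1]=62
step 8: P1: store L1 := 5  ⟶  IMII  (L1)  txn=∅  M[L1]=62
step 9: P0: store L1 := 69  ⟶  MIII  (L1)  txn=BusRdX+Flush  M[L1]=5
step 10: P0: store L1 := 54  ⟶  MIII  (L1)  txn=∅  M[L1]=5
step 11: P0: store L1 := 42  ⟶  MIII  (L1)  txn=∅  M[L1]=5
step 12: P0: load  L1  ⟶  MIII  (L1)  txn=∅  M[L1]=5
step 13: P2: store L1 := 47  ⟶  IIMI  (L1)  txn=BusRdX+Flush  M[L1]=42
step 14: P0: store L1 := 29  ⟶  MIII  (L1)  txn=BusRdX+Flush  M[L1]=47
step 15: P1: store L1 := 48  ⟶  IMII  (L1)  txn=BusRdX+Flush  M[L1]=29
step 16: P2: store L1 := 37  ⟶  IIMI  (L1)  txn=BusRdX+Flush  M[L1]=48
step 17: P0: load  L1  ⟶  SISI  (L1)  txn=BusRd+Flush  M[L1]=37
step 18: P0: load  L1  ⟶  SISI  (L1)  txn=∅  M[L1]=37
step 19: P1: load  L1  ⟶  SSSI  (L1)  txn=BusRd  M[L1]=37
step 20: P2: store L0 := 60  ⟶  IIMI  (L0)  txn=BusRdX  M[L0]=10
step 21: P0: load  L1  ⟶  SSSI  (L1)  txn=∅  M[L1]=37
step 22: P1: load  L1  ⟶  SSSI  (L1)  txn=∅  M[L1]=37
step 23: P3: store L1 := 5  ⟶  IIIM  (L1)  txn=BusRdX  M[L1]=37
step 24: P0: load  L1  ⟶  SIIS  (L1)  txn=BusRd+Flush  M[L1]=5
step 25: P3: store L0 := 85  ⟶  IIIM  (L0)  txn=BusRdX+Flush  M[L0]=60
step 26: P1: load  L1  ⟶  SSIS  (L1)  txn=BusRd  M[L1]=5
step 27: P1: store L1 := 23  ⟶  IMII  (L1)  txn=BusRdX  M[L1]=5
step 28: P0: store L1 := 48  ⟶  MIII  (L1)  txn=BusRdX+Flush  M[L1]=23
step 29: P3: load  L1  ⟶  SIIS  (L1)  txn=BusRd+Flush  M[L1]=48
step 30: P3: store L1 := 67  ⟶  IIIM  (L1)  txn=BusRdX  M[L1]=48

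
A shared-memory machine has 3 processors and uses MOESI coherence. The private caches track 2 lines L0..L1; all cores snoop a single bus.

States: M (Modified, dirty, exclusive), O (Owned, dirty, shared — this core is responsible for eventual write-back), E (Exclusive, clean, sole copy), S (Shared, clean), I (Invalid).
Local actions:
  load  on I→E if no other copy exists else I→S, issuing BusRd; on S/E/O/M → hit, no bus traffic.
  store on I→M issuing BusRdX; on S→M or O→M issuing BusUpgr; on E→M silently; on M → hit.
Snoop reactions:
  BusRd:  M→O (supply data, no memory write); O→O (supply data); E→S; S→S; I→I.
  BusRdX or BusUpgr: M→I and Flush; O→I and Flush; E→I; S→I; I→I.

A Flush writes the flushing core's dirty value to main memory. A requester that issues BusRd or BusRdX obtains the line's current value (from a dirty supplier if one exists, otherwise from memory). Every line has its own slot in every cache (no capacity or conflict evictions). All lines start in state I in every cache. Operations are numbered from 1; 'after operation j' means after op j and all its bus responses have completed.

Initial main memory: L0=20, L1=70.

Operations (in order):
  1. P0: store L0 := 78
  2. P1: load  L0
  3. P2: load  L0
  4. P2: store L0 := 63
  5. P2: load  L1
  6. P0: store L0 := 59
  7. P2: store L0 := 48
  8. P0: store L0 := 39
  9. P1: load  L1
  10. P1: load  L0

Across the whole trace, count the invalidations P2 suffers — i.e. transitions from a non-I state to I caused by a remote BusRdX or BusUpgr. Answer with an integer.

invalidations = 2

1. P0: store L0 := 78  bus=[BusRdX]  L0: P0=M P1=I P2=I  mem[L0]=20
2. P1: load  L0  bus=[BusRd]  L0: P0=O P1=S P2=I  mem[L0]=20
3. P2: load  L0  bus=[BusRd]  L0: P0=O P1=S P2=S  mem[L0]=20
4. P2: store L0 := 63  bus=[BusUpgr,Flush]  L0: P0=I P1=I P2=M  mem[L0]=78
5. P2: load  L1  bus=[BusRd]  L1: P0=I P1=I P2=E  mem[L1]=70
6. P0: store L0 := 59  bus=[BusRdX,Flush]  L0: P0=M P1=I P2=I  mem[L0]=63
7. P2: store L0 := 48  bus=[BusRdX,Flush]  L0: P0=I P1=I P2=M  mem[L0]=59
8. P0: store L0 := 39  bus=[BusRdX,Flush]  L0: P0=M P1=I P2=I  mem[L0]=48
9. P1: load  L1  bus=[BusRd]  L1: P0=I P1=S P2=S  mem[L1]=70
10. P1: load  L0  bus=[BusRd]  L0: P0=O P1=S P2=I  mem[L0]=48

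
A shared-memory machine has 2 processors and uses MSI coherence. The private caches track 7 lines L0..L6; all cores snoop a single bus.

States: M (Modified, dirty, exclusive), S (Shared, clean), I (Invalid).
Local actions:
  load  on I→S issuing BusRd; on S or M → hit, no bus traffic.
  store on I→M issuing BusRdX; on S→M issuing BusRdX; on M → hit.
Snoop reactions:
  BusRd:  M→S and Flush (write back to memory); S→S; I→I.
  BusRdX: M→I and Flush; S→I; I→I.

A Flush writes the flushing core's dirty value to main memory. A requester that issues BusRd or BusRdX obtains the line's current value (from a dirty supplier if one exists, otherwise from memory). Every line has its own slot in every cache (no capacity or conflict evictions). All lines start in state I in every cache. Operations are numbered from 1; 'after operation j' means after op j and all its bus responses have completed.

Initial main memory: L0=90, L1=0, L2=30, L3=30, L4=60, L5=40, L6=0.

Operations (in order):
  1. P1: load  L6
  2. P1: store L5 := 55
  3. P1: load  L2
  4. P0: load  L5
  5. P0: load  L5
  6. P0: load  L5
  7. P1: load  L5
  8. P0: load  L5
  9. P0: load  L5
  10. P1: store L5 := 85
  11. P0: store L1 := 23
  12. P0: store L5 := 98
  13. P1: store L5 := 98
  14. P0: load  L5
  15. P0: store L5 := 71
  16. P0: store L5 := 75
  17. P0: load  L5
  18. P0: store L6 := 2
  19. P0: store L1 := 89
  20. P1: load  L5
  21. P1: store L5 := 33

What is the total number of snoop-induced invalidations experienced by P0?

invalidations = 3

  op1 P1: load  L6 → I/S on L6; bus BusRd; mem=0
  op2 P1: store L5 := 55 → I/M on L5; bus BusRdX; mem=40
  op3 P1: load  L2 → I/S on L2; bus BusRd; mem=30
  op4 P0: load  L5 → S/S on L5; bus BusRd Flush; mem=55
  op5 P0: load  L5 → S/S on L5; bus (none); mem=55
  op6 P0: load  L5 → S/S on L5; bus (none); mem=55
  op7 P1: load  L5 → S/S on L5; bus (none); mem=55
  op8 P0: load  L5 → S/S on L5; bus (none); mem=55
  op9 P0: load  L5 → S/S on L5; bus (none); mem=55
  op10 P1: store L5 := 85 → I/M on L5; bus BusRdX; mem=55
  op11 P0: store L1 := 23 → M/I on L1; bus BusRdX; mem=0
  op12 P0: store L5 := 98 → M/I on L5; bus BusRdX Flush; mem=85
  op13 P1: store L5 := 98 → I/M on L5; bus BusRdX Flush; mem=98
  op14 P0: load  L5 → S/S on L5; bus BusRd Flush; mem=98
  op15 P0: store L5 := 71 → M/I on L5; bus BusRdX; mem=98
  op16 P0: store L5 := 75 → M/I on L5; bus (none); mem=98
  op17 P0: load  L5 → M/I on L5; bus (none); mem=98
  op18 P0: store L6 := 2 → M/I on L6; bus BusRdX; mem=0
  op19 P0: store L1 := 89 → M/I on L1; bus (none); mem=0
  op20 P1: load  L5 → S/S on L5; bus BusRd Flush; mem=75
  op21 P1: store L5 := 33 → I/M on L5; bus BusRdX; mem=75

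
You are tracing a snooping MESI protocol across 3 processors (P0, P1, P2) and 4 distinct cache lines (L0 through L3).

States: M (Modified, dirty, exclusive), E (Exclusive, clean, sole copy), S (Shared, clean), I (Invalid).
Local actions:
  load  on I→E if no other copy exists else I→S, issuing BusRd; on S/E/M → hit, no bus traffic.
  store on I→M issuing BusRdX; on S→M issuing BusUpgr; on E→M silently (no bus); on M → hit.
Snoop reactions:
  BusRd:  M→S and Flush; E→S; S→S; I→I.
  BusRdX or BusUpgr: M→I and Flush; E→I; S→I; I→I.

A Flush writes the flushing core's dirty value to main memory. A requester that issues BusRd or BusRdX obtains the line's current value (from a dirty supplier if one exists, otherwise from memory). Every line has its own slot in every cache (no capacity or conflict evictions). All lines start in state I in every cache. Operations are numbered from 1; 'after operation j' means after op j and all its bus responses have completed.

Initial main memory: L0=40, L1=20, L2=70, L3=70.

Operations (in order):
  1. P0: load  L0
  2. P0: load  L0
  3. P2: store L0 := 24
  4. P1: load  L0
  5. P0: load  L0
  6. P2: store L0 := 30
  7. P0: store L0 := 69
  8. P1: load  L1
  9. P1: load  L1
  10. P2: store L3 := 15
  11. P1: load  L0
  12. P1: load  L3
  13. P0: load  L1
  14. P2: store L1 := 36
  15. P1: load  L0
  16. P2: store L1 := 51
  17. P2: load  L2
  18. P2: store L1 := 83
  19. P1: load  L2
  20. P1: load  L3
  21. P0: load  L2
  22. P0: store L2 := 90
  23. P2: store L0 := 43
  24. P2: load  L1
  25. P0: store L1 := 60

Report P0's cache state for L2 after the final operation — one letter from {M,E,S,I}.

step 1: P0: load  L0  ⟶  EII  (L0)  txn=BusRd  M[L0]=40
step 2: P0: load  L0  ⟶  EII  (L0)  txn=∅  M[L0]=40
step 3: P2: store L0 := 24  ⟶  IIM  (L0)  txn=BusRdX  M[L0]=40
step 4: P1: load  L0  ⟶  ISS  (L0)  txn=BusRd+Flush  M[L0]=24
step 5: P0: load  L0  ⟶  SSS  (L0)  txn=BusRd  M[L0]=24
step 6: P2: store L0 := 30  ⟶  IIM  (L0)  txn=BusUpgr  M[L0]=24
step 7: P0: store L0 := 69  ⟶  MII  (L0)  txn=BusRdX+Flush  M[L0]=30
step 8: P1: load  L1  ⟶  IEI  (L1)  txn=BusRd  M[L1]=20
step 9: P1: load  L1  ⟶  IEI  (L1)  txn=∅  M[L1]=20
step 10: P2: store L3 := 15  ⟶  IIM  (L3)  txn=BusRdX  M[L3]=70
step 11: P1: load  L0  ⟶  SSI  (L0)  txn=BusRd+Flush  M[L0]=69
step 12: P1: load  L3  ⟶  ISS  (L3)  txn=BusRd+Flush  M[L3]=15
step 13: P0: load  L1  ⟶  SSI  (L1)  txn=BusRd  M[L1]=20
step 14: P2: store L1 := 36  ⟶  IIM  (L1)  txn=BusRdX  M[L1]=20
step 15: P1: load  L0  ⟶  SSI  (L0)  txn=∅  M[L0]=69
step 16: P2: store L1 := 51  ⟶  IIM  (L1)  txn=∅  M[L1]=20
step 17: P2: load  L2  ⟶  IIE  (L2)  txn=BusRd  M[L2]=70
step 18: P2: store L1 := 83  ⟶  IIM  (L1)  txn=∅  M[L1]=20
step 19: P1: load  L2  ⟶  ISS  (L2)  txn=BusRd  M[L2]=70
step 20: P1: load  L3  ⟶  ISS  (L3)  txn=∅  M[L3]=15
step 21: P0: load  L2  ⟶  SSS  (L2)  txn=BusRd  M[L2]=70
step 22: P0: store L2 := 90  ⟶  MII  (L2)  txn=BusUpgr  M[L2]=70
step 23: P2: store L0 := 43  ⟶  IIM  (L0)  txn=BusRdX  M[L0]=69
step 24: P2: load  L1  ⟶  IIM  (L1)  txn=∅  M[L1]=20
step 25: P0: store L1 := 60  ⟶  MII  (L1)  txn=BusRdX+Flush  M[L1]=83

state = M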